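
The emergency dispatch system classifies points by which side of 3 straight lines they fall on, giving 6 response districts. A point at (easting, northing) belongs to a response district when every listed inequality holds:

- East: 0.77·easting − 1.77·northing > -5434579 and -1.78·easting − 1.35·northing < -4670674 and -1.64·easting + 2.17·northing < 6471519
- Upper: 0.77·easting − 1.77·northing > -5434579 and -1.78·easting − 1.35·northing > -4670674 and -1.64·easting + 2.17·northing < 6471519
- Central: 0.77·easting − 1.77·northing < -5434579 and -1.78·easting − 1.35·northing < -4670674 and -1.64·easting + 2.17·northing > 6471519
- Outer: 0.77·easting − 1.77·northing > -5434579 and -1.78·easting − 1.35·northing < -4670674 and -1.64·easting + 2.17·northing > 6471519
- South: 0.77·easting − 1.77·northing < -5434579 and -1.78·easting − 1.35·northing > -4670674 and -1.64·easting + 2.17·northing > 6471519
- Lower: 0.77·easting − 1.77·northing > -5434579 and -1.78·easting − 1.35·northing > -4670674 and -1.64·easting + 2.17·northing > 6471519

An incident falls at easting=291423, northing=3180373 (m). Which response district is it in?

East

0.77·291423 − 1.77·3180373 = -5404864.500, which is > -5434579
-1.78·291423 − 1.35·3180373 = -4812236.490, which is < -4670674
-1.64·291423 + 2.17·3180373 = 6423475.690, which is < 6471519
This sign pattern matches East.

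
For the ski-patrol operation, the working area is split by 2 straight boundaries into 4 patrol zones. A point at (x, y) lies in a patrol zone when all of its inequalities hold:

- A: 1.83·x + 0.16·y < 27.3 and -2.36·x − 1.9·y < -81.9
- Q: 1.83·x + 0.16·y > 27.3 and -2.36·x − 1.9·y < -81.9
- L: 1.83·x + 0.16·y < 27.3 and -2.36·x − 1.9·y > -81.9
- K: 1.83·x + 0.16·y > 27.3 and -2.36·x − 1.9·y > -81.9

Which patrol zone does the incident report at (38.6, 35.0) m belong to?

Q

1.83·38.6 + 0.16·35.0 = 76.238, which is > 27.3
-2.36·38.6 − 1.9·35.0 = -157.596, which is < -81.9
This sign pattern matches Q.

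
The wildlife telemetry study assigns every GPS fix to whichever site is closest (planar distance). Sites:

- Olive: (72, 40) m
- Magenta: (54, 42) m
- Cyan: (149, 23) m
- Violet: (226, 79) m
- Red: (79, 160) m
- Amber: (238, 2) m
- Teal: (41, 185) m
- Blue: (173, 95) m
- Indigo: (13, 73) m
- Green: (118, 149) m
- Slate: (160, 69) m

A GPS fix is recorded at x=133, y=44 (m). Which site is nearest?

Cyan

Squared distances to each site:
Olive: 3737.000; Magenta: 6245.000; Cyan: 697.000; Violet: 9874.000; Red: 16372.000; Amber: 12789.000; Teal: 28345.000; Blue: 4201.000; Indigo: 15241.000; Green: 11250.000; Slate: 1354.000.
Minimum at Cyan.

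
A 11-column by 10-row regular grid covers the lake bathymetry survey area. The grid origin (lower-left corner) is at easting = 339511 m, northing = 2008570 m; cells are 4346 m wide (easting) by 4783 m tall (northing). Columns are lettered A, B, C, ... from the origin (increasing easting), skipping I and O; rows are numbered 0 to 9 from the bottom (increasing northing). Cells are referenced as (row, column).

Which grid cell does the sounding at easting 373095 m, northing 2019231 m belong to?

(2, H)

Column index: ⌊(373095 − 339511) / 4346⌋ = ⌊7.728⌋ = 7 → column H
Row offset from origin: ⌊(2019231 − 2008570) / 4783⌋ = ⌊2.229⌋ = 2 → row 2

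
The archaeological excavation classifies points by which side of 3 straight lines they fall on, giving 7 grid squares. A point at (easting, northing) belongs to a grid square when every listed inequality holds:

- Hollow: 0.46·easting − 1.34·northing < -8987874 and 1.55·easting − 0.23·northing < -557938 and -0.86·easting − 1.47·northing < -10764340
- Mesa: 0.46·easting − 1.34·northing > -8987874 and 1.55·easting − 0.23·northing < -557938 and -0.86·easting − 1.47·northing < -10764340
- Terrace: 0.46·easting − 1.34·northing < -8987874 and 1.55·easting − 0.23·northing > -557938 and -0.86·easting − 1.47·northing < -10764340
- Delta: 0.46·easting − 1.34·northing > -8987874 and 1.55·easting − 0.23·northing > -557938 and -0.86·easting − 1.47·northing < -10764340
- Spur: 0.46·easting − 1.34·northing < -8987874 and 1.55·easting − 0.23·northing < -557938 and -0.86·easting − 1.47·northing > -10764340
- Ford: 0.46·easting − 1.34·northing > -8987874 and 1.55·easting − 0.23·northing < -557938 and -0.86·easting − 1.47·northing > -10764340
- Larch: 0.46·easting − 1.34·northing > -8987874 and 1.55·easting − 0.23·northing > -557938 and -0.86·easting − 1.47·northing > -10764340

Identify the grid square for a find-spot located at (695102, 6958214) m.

Terrace

0.46·695102 − 1.34·6958214 = -9004259.840, which is < -8987874
1.55·695102 − 0.23·6958214 = -522981.120, which is > -557938
-0.86·695102 − 1.47·6958214 = -10826362.300, which is < -10764340
This sign pattern matches Terrace.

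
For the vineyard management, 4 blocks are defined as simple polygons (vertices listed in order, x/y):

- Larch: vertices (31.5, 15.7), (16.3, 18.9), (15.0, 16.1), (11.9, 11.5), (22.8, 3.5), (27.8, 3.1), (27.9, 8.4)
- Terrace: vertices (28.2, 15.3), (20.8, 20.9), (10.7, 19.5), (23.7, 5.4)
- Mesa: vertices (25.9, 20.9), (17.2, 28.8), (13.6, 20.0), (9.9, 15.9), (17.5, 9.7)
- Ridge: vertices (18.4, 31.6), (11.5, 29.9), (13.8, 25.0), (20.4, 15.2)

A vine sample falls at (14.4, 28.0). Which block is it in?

Cast a ray rightward from (14.4, 28.0). For each polygon, the edges (by vertex number in listed order) whose endpoints lie on opposite sides of y = 28.0, where each meets that height, and whether that is right or left of the point:
Larch: no edge straddles that height → 0 crossings.
Terrace: no edge straddles that height → 0 crossings.
Mesa: 1–2 at x≈18.08 (right), 2–3 at x≈16.87 (right) → 2 crossings.
Ridge: 2–3 at x≈12.39 (left), 4–1 at x≈18.84 (right) → 1 crossing.
Only Ridge has an odd count, so the point is inside Ridge.

Ridge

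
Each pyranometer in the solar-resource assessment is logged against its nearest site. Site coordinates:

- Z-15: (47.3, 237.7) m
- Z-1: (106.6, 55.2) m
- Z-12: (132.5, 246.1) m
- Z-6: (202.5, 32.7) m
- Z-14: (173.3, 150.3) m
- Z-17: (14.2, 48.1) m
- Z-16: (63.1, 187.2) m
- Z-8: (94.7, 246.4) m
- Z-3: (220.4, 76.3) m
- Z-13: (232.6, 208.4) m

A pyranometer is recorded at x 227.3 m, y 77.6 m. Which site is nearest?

Squared distances to each site:
Z-15: 58032.010; Z-1: 15070.250; Z-12: 37379.290; Z-6: 2631.050; Z-14: 8201.290; Z-17: 46281.860; Z-16: 38973.800; Z-8: 46076.200; Z-3: 49.300; Z-13: 17136.730.
Minimum at Z-3.

Z-3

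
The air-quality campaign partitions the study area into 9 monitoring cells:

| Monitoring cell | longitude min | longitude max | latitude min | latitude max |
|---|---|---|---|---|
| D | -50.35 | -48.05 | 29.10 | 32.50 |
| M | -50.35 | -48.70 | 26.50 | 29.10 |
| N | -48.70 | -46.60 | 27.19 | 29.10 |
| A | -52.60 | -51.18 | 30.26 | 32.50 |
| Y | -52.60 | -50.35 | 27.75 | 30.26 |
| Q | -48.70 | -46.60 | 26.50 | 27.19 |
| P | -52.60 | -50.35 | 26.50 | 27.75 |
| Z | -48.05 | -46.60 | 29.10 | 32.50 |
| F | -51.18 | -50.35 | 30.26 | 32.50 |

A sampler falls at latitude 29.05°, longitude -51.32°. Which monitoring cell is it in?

The point has longitude = -51.32 and latitude = 29.05.
Only Y satisfies -52.60 ≤ longitude ≤ -50.35 and 27.75 ≤ latitude ≤ 30.26.

Y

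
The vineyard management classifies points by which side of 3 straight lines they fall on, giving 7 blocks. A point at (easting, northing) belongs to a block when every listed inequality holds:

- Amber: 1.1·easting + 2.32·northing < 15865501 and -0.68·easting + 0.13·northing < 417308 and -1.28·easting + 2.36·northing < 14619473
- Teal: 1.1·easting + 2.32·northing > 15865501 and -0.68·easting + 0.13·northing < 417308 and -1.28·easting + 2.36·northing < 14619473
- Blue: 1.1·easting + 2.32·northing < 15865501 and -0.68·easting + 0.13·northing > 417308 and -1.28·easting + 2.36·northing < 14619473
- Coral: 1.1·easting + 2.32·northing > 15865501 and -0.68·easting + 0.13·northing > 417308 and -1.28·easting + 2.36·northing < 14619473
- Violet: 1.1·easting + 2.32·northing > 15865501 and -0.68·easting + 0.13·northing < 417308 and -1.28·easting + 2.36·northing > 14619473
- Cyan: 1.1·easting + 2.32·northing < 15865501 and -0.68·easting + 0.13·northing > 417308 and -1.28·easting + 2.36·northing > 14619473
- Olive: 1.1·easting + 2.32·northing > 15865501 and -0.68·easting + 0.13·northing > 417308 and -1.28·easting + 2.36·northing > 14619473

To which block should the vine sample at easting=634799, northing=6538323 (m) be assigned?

1.1·634799 + 2.32·6538323 = 15867188.260, which is > 15865501
-0.68·634799 + 0.13·6538323 = 418318.670, which is > 417308
-1.28·634799 + 2.36·6538323 = 14617899.560, which is < 14619473
This sign pattern matches Coral.

Coral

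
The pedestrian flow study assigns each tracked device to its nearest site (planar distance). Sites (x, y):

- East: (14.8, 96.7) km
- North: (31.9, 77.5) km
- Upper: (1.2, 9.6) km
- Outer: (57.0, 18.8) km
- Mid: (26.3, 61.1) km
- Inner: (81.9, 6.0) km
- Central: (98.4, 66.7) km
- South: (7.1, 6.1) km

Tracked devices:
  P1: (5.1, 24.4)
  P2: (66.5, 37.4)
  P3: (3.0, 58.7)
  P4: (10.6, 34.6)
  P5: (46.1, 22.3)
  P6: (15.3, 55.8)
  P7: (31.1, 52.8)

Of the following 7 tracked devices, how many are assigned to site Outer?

P1 → Upper
P2 → Outer
P3 → Mid
P4 → Upper
P5 → Outer
P6 → Mid
P7 → Mid
2 of the 7 go to Outer.

2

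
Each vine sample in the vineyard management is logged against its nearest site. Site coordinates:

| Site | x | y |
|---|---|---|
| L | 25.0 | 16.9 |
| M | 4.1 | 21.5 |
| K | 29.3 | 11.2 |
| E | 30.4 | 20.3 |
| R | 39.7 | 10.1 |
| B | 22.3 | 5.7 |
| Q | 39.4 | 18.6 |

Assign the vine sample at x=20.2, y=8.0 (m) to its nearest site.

B

Squared distances to each site:
L: 102.250; M: 441.460; K: 93.050; E: 255.330; R: 384.660; B: 9.700; Q: 481.000.
Minimum at B.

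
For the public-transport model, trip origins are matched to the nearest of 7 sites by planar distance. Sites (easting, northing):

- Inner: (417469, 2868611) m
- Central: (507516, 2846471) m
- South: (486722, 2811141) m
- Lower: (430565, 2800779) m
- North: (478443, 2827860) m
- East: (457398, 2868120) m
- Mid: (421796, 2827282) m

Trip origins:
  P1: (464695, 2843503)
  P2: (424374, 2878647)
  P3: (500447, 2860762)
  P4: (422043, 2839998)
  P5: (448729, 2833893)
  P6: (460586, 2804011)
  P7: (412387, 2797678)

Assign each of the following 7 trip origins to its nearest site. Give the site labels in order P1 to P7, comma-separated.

P1 → North (d²=433710953.00)
P2 → Inner (d²=148400321.00)
P3 → Central (d²=254203442.00)
P4 → Mid (d²=161757665.00)
P5 → Mid (d²=769091810.00)
P6 → South (d²=733927396.00)
P7 → Lower (d²=340055885.00)

North, Inner, Central, Mid, Mid, South, Lower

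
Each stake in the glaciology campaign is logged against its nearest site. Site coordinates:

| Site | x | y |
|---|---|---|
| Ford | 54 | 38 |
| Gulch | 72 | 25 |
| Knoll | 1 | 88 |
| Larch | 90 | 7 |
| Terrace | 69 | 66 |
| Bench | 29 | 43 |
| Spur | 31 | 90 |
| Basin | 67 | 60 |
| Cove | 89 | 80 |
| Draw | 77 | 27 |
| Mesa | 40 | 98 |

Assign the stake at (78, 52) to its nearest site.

Squared distances to each site:
Ford: 772.000; Gulch: 765.000; Knoll: 7225.000; Larch: 2169.000; Terrace: 277.000; Bench: 2482.000; Spur: 3653.000; Basin: 185.000; Cove: 905.000; Draw: 626.000; Mesa: 3560.000.
Minimum at Basin.

Basin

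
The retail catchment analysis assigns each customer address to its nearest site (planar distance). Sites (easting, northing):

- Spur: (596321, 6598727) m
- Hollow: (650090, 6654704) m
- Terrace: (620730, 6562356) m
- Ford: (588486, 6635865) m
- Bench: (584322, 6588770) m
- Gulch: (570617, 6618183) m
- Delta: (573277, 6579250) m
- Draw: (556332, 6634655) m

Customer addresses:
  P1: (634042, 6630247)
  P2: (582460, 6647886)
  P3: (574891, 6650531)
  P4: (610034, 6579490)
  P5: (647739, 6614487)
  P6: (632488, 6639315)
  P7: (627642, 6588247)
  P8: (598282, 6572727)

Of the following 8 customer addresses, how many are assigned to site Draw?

P1 → Hollow
P2 → Ford
P3 → Ford
P4 → Terrace
P5 → Hollow
P6 → Hollow
P7 → Terrace
P8 → Bench
0 of the 8 go to Draw.

0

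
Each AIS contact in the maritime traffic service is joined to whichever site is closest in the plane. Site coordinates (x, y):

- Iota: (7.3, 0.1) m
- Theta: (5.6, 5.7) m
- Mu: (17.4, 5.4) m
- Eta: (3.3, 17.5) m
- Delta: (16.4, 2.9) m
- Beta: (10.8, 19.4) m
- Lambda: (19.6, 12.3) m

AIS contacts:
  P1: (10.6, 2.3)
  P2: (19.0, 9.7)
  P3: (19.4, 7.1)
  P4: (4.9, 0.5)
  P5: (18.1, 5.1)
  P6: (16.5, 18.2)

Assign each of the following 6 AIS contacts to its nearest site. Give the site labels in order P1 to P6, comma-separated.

Iota, Lambda, Mu, Iota, Mu, Beta

P1 → Iota (d²=15.73)
P2 → Lambda (d²=7.12)
P3 → Mu (d²=6.89)
P4 → Iota (d²=5.92)
P5 → Mu (d²=0.58)
P6 → Beta (d²=33.93)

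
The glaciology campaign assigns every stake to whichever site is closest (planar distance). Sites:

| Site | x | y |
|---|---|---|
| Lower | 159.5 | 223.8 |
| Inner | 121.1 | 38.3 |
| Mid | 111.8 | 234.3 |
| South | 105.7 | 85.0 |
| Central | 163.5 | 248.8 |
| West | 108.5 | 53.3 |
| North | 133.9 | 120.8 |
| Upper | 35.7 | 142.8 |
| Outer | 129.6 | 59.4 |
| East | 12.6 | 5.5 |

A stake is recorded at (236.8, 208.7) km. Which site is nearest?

Lower

Squared distances to each site:
Lower: 6203.300; Inner: 42422.650; Mid: 16280.360; South: 32488.900; Central: 6980.900; West: 40610.050; North: 18314.820; Upper: 44784.020; Outer: 33782.330; East: 91555.880.
Minimum at Lower.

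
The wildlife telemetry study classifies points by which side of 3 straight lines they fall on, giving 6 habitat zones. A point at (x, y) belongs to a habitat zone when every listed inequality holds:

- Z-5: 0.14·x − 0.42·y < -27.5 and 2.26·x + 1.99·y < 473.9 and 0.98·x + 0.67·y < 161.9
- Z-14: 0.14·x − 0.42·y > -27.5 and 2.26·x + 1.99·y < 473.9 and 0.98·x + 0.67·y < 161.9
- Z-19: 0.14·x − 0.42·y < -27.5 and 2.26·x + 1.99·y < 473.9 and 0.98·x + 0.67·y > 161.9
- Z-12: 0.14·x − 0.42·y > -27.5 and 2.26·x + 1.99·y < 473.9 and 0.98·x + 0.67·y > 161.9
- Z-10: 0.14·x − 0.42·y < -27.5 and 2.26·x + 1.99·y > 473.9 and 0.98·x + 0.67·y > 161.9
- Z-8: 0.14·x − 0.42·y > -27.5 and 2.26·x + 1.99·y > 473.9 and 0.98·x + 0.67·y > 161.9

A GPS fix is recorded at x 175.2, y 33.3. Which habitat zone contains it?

Z-12

0.14·175.2 − 0.42·33.3 = 10.542, which is > -27.5
2.26·175.2 + 1.99·33.3 = 462.219, which is < 473.9
0.98·175.2 + 0.67·33.3 = 194.007, which is > 161.9
This sign pattern matches Z-12.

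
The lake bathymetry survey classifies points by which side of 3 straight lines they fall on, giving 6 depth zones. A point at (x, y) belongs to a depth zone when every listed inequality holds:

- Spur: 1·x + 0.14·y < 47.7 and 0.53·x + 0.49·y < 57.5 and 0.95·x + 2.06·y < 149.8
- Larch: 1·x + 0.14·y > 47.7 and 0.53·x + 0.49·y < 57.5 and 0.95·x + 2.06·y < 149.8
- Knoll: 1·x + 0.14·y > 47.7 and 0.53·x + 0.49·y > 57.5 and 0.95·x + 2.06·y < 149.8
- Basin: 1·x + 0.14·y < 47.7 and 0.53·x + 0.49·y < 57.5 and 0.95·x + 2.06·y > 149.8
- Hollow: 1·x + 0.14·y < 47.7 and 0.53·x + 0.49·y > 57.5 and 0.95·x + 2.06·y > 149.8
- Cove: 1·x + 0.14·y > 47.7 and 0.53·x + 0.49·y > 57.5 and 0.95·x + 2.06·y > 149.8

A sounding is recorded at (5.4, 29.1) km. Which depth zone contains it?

1·5.4 + 0.14·29.1 = 9.474, which is < 47.7
0.53·5.4 + 0.49·29.1 = 17.121, which is < 57.5
0.95·5.4 + 2.06·29.1 = 65.076, which is < 149.8
This sign pattern matches Spur.

Spur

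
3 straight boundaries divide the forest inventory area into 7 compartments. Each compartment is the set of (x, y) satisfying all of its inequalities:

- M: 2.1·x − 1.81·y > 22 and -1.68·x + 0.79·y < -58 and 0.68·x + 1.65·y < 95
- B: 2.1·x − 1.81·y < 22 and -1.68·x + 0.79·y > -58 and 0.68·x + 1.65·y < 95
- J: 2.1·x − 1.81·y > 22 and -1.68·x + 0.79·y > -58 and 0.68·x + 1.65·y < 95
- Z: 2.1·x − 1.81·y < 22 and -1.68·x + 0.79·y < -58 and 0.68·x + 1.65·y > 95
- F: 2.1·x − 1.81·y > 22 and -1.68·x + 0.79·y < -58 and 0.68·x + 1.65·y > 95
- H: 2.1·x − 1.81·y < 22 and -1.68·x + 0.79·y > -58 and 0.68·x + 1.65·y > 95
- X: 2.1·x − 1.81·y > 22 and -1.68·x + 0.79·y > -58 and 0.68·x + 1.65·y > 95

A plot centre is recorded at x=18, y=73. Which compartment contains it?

H

2.1·18 − 1.81·73 = -94.330, which is < 22
-1.68·18 + 0.79·73 = 27.430, which is > -58
0.68·18 + 1.65·73 = 132.690, which is > 95
This sign pattern matches H.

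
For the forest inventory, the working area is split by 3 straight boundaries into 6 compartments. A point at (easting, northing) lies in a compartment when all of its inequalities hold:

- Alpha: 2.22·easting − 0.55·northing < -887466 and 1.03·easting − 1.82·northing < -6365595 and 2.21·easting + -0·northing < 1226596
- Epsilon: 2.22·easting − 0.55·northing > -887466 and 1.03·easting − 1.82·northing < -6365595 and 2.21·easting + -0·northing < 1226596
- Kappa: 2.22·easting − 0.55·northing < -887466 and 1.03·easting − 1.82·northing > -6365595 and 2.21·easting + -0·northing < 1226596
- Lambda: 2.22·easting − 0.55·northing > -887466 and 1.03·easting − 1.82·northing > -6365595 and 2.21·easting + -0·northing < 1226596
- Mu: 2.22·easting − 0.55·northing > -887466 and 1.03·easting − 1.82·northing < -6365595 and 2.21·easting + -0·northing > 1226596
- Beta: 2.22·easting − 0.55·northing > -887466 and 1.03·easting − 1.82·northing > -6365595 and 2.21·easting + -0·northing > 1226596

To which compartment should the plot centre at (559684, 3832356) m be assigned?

Mu

2.22·559684 − 0.55·3832356 = -865297.320, which is > -887466
1.03·559684 − 1.82·3832356 = -6398413.400, which is < -6365595
2.21·559684 + -0·3832356 = 1236901.640, which is > 1226596
This sign pattern matches Mu.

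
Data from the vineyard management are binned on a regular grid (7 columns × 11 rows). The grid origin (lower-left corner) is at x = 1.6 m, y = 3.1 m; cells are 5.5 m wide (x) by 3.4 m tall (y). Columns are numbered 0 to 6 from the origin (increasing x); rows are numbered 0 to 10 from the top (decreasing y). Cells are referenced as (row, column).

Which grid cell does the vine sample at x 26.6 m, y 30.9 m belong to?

Column index: ⌊(26.6 − 1.6) / 5.5⌋ = ⌊4.545⌋ = 4
Row offset from origin: ⌊(30.9 − 3.1) / 3.4⌋ = ⌊8.176⌋ = 8 → row 2 (counted from top)

(2, 4)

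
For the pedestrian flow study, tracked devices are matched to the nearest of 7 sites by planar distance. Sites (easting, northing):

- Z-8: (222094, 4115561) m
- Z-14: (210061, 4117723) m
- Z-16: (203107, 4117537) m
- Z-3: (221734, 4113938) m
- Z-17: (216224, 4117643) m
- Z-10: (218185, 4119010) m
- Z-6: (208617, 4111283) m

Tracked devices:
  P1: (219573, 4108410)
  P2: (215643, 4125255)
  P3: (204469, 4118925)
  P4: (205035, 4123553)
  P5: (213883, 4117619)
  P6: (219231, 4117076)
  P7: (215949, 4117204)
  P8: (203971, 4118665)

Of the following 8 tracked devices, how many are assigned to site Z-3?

1

P1 → Z-3
P2 → Z-10
P3 → Z-16
P4 → Z-16
P5 → Z-17
P6 → Z-10
P7 → Z-17
P8 → Z-16
1 of the 8 goes to Z-3.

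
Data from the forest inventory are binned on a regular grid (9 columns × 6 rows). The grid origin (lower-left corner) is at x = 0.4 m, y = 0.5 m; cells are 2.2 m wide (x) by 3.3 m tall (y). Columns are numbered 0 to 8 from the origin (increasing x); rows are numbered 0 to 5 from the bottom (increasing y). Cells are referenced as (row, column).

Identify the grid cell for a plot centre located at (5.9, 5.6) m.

Column index: ⌊(5.9 − 0.4) / 2.2⌋ = ⌊2.500⌋ = 2
Row offset from origin: ⌊(5.6 − 0.5) / 3.3⌋ = ⌊1.545⌋ = 1 → row 1

(1, 2)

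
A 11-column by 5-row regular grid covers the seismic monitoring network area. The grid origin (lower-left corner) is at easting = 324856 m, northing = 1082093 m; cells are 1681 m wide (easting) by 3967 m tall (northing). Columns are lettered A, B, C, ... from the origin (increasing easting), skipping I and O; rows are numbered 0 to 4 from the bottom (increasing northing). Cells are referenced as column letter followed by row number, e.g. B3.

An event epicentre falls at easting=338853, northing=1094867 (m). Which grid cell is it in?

J3

Column index: ⌊(338853 − 324856) / 1681⌋ = ⌊8.327⌋ = 8 → column J
Row offset from origin: ⌊(1094867 − 1082093) / 3967⌋ = ⌊3.220⌋ = 3 → row 3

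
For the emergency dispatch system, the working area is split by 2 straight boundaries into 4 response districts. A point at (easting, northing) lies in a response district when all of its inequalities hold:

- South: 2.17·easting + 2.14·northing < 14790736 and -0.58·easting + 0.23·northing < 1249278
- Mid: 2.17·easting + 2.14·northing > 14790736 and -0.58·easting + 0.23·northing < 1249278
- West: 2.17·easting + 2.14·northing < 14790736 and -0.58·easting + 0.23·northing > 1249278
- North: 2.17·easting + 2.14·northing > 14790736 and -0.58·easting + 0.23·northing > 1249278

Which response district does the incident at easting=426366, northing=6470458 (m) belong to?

2.17·426366 + 2.14·6470458 = 14771994.340, which is < 14790736
-0.58·426366 + 0.23·6470458 = 1240913.060, which is < 1249278
This sign pattern matches South.

South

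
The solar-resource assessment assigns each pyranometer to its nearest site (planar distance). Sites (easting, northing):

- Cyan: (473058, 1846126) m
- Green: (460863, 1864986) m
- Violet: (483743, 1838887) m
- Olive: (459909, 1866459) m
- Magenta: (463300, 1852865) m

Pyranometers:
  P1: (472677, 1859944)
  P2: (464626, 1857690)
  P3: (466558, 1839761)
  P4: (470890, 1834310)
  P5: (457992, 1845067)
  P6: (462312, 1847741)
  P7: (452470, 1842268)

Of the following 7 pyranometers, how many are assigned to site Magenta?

5

P1 → Magenta
P2 → Magenta
P3 → Cyan
P4 → Cyan
P5 → Magenta
P6 → Magenta
P7 → Magenta
5 of the 7 go to Magenta.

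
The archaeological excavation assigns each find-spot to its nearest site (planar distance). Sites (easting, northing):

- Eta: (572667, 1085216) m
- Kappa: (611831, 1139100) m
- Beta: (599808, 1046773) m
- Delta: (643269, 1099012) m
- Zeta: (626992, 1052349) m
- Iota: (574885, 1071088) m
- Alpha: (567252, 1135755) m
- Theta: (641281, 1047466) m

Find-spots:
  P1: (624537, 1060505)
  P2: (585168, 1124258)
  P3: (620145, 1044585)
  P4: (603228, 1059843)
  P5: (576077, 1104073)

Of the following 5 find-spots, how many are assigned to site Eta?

1

P1 → Zeta
P2 → Alpha
P3 → Zeta
P4 → Beta
P5 → Eta
1 of the 5 goes to Eta.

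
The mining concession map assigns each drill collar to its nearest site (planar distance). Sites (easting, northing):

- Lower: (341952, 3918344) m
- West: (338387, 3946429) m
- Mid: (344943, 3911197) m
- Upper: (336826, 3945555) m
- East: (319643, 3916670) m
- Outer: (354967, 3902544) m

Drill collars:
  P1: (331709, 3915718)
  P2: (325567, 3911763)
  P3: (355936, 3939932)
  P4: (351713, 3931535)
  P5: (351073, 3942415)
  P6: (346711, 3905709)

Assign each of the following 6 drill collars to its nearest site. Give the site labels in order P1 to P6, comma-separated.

P1 → Lower (d²=111814925.00)
P2 → East (d²=59172425.00)
P3 → West (d²=350178410.00)
P4 → Lower (d²=269279602.00)
P5 → West (d²=177046792.00)
P6 → Mid (d²=33243968.00)

Lower, East, West, Lower, West, Mid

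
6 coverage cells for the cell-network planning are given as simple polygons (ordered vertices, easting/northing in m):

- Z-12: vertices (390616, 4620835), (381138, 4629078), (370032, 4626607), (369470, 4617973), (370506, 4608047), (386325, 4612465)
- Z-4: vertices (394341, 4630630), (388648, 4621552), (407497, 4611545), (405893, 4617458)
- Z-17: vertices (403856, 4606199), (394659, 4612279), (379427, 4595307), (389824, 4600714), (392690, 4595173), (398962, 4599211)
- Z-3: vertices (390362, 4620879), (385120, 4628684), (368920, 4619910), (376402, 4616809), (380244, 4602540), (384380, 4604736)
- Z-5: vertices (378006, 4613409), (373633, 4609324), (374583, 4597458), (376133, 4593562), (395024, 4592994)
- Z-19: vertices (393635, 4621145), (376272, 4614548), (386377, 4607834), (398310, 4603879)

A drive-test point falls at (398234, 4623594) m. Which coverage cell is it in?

Cast a ray rightward from (398234, 4623594). For each polygon, the edges (by vertex number in listed order) whose endpoints lie on opposite sides of northing = 4623594, where each meets that height, and whether that is right or left of the point:
Z-12: 1–2 at easting≈387443.6 (left), 3–4 at easting≈369835.9 (left) → 0 crossings.
Z-4: 1–2 at easting≈389928.6 (left), 4–1 at easting≈400511.7 (right) → 1 crossing.
Z-17: no edge straddles that height → 0 crossings.
Z-3: 1–2 at easting≈388538.5 (left), 2–3 at easting≈375722.0 (left) → 0 crossings.
Z-5: no edge straddles that height → 0 crossings.
Z-19: no edge straddles that height → 0 crossings.
Only Z-4 has an odd count, so the point is inside Z-4.

Z-4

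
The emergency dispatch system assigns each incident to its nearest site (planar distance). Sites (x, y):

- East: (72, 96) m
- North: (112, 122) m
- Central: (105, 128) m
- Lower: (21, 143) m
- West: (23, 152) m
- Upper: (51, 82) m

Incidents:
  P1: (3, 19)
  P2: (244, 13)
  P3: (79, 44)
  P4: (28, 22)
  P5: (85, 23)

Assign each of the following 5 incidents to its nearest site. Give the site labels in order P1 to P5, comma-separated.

P1 → Upper (d²=6273.00)
P2 → North (d²=29305.00)
P3 → Upper (d²=2228.00)
P4 → Upper (d²=4129.00)
P5 → Upper (d²=4637.00)

Upper, North, Upper, Upper, Upper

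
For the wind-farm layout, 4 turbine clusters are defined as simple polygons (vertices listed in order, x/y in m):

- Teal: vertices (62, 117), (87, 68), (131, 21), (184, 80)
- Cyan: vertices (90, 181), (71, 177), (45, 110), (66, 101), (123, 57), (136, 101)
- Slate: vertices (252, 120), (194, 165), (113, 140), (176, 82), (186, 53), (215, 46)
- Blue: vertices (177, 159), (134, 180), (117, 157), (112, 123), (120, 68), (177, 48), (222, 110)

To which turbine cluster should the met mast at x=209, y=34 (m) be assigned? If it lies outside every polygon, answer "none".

none

Cast a ray rightward from (209, 34). For each polygon, the edges (by vertex number in listed order) whose endpoints lie on opposite sides of y = 34, where each meets that height, and whether that is right or left of the point:
Teal: 2–3 at x≈118.8 (left), 3–4 at x≈142.7 (left) → 0 crossings.
Cyan: no edge straddles that height → 0 crossings.
Slate: no edge straddles that height → 0 crossings.
Blue: no edge straddles that height → 0 crossings.
All counts are even, so the point lies outside every listed polygon.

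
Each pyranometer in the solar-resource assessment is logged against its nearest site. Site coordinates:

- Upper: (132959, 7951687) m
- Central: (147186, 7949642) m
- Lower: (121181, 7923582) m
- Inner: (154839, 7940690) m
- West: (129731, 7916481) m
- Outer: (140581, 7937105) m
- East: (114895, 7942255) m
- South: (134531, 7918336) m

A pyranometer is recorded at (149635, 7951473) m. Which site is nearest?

Central

Squared distances to each site:
Upper: 278134772.000; Central: 9350162.000; Lower: 1587537997.000; Inner: 143354705.000; West: 1620609280.000; Outer: 288414340.000; East: 1291839124.000; South: 1326191585.000.
Minimum at Central.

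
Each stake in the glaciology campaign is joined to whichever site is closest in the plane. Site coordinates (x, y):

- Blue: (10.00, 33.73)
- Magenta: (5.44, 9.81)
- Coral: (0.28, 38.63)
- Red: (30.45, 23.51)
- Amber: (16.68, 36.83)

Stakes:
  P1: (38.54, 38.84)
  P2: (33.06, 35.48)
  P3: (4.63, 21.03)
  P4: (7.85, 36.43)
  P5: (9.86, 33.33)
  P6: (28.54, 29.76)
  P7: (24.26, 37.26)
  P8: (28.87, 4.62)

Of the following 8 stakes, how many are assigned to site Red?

4

P1 → Red
P2 → Red
P3 → Magenta
P4 → Blue
P5 → Blue
P6 → Red
P7 → Amber
P8 → Red
4 of the 8 go to Red.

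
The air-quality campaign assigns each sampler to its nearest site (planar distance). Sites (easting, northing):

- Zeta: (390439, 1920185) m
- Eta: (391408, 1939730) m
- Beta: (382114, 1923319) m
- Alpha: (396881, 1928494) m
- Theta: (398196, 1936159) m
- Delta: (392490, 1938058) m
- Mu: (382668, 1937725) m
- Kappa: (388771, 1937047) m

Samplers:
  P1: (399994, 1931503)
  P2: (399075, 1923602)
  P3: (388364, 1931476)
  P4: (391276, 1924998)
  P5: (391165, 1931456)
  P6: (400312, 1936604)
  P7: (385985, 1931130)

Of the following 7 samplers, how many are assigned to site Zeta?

1

P1 → Alpha
P2 → Alpha
P3 → Kappa
P4 → Zeta
P5 → Kappa
P6 → Theta
P7 → Kappa
1 of the 7 goes to Zeta.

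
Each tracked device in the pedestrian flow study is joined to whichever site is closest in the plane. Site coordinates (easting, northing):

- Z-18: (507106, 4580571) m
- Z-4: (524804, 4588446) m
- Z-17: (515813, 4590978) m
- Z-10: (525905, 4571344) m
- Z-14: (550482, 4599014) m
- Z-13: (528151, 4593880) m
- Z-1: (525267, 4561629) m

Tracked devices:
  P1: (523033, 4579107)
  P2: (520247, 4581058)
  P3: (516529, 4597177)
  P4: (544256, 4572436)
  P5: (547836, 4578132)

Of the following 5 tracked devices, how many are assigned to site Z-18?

0

P1 → Z-10
P2 → Z-4
P3 → Z-17
P4 → Z-10
P5 → Z-14
0 of the 5 go to Z-18.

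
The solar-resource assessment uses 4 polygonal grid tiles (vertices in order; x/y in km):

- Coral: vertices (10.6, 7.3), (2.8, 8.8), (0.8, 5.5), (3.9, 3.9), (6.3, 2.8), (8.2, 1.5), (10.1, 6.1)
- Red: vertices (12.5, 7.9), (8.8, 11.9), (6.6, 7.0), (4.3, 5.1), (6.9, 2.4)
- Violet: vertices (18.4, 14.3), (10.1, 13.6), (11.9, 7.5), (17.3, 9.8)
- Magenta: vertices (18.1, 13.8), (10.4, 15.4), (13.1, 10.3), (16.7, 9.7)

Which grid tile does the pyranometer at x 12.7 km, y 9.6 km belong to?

Cast a ray rightward from (12.7, 9.6). For each polygon, the edges (by vertex number in listed order) whose endpoints lie on opposite sides of y = 9.6, where each meets that height, and whether that is right or left of the point:
Coral: no edge straddles that height → 0 crossings.
Red: 1–2 at x≈10.93 (left), 2–3 at x≈7.77 (left) → 0 crossings.
Violet: 2–3 at x≈11.28 (left), 3–4 at x≈16.83 (right) → 1 crossing.
Magenta: no edge straddles that height → 0 crossings.
Only Violet has an odd count, so the point is inside Violet.

Violet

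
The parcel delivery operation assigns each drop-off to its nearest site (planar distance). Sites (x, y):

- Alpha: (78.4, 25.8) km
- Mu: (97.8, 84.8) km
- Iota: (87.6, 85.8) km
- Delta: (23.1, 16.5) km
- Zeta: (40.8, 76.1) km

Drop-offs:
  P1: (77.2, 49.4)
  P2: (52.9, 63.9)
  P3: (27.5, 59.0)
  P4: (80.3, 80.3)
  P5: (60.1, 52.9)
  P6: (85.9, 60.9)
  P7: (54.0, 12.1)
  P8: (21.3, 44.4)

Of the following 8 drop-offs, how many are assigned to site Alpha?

2

P1 → Alpha
P2 → Zeta
P3 → Zeta
P4 → Iota
P5 → Zeta
P6 → Iota
P7 → Alpha
P8 → Delta
2 of the 8 go to Alpha.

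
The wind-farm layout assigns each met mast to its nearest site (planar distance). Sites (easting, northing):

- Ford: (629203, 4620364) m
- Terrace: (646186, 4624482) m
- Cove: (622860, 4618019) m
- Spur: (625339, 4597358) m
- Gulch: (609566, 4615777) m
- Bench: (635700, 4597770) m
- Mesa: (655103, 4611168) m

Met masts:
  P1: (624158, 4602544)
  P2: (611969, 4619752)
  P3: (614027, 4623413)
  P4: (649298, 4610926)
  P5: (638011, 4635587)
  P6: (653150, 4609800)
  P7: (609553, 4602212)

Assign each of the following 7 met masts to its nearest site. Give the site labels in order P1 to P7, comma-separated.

P1 → Spur (d²=28289357.00)
P2 → Gulch (d²=21575034.00)
P3 → Gulch (d²=78209017.00)
P4 → Mesa (d²=33756589.00)
P5 → Terrace (d²=190151650.00)
P6 → Mesa (d²=5685633.00)
P7 → Gulch (d²=184009394.00)

Spur, Gulch, Gulch, Mesa, Terrace, Mesa, Gulch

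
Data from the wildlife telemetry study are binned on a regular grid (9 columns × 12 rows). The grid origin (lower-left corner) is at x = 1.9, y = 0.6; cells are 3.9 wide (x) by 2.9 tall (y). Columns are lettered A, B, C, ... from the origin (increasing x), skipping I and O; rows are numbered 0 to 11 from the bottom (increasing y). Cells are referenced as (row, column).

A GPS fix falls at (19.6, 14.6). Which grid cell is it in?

(4, E)

Column index: ⌊(19.6 − 1.9) / 3.9⌋ = ⌊4.538⌋ = 4 → column E
Row offset from origin: ⌊(14.6 − 0.6) / 2.9⌋ = ⌊4.828⌋ = 4 → row 4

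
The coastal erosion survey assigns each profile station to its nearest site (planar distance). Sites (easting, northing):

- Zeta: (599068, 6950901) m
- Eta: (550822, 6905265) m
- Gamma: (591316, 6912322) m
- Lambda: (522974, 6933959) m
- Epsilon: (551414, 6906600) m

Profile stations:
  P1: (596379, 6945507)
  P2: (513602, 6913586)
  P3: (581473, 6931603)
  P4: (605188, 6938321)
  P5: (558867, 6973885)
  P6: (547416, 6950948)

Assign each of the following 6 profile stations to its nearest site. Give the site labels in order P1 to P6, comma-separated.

P1 → Zeta (d²=36325957.00)
P2 → Lambda (d²=502893513.00)
P3 → Gamma (d²=468641610.00)
P4 → Zeta (d²=195710800.00)
P5 → Zeta (d²=2144384657.00)
P6 → Lambda (d²=886037485.00)

Zeta, Lambda, Gamma, Zeta, Zeta, Lambda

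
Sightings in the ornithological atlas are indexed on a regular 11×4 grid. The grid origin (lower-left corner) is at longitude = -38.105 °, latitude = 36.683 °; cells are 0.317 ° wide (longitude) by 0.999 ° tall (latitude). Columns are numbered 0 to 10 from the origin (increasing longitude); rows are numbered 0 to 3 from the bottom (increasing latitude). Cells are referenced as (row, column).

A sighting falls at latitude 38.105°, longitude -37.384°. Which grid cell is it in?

Column index: ⌊(-37.384 − -38.105) / 0.317⌋ = ⌊2.274⌋ = 2
Row offset from origin: ⌊(38.105 − 36.683) / 0.999⌋ = ⌊1.423⌋ = 1 → row 1

(1, 2)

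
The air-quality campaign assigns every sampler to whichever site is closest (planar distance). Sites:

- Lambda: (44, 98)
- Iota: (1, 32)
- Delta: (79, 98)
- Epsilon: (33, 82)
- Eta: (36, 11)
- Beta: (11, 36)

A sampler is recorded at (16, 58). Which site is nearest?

Beta

Squared distances to each site:
Lambda: 2384.000; Iota: 901.000; Delta: 5569.000; Epsilon: 865.000; Eta: 2609.000; Beta: 509.000.
Minimum at Beta.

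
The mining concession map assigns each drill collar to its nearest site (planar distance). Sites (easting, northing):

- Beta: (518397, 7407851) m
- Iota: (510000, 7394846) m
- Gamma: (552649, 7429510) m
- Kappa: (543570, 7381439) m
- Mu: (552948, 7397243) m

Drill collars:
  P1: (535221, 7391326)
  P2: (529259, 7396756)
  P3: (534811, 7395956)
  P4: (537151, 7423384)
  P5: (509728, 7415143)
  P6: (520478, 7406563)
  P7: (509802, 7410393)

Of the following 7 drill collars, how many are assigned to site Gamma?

1

P1 → Kappa
P2 → Beta
P3 → Kappa
P4 → Gamma
P5 → Beta
P6 → Beta
P7 → Beta
1 of the 7 goes to Gamma.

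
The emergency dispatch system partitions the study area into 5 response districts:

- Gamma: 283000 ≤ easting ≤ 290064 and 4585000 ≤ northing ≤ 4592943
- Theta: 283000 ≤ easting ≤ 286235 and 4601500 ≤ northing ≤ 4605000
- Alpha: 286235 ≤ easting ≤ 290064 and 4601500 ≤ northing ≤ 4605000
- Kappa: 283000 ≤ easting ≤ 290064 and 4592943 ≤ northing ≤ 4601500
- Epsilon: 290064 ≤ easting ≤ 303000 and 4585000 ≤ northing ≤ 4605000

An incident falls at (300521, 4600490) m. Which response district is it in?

The point has easting = 300521 and northing = 4600490.
Only Epsilon satisfies 290064 ≤ easting ≤ 303000 and 4585000 ≤ northing ≤ 4605000.

Epsilon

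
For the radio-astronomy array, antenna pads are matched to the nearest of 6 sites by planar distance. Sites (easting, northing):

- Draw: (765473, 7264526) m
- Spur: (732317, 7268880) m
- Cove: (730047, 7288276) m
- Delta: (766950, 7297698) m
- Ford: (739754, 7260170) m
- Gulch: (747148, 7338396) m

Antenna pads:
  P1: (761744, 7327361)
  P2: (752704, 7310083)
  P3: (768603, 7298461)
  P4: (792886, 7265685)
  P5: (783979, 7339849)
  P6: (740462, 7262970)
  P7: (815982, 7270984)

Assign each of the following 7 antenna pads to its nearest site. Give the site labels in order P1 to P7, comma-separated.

Gulch, Delta, Delta, Draw, Gulch, Ford, Draw

P1 → Gulch (d²=334814441.00)
P2 → Delta (d²=356336741.00)
P3 → Delta (d²=3314578.00)
P4 → Draw (d²=752815850.00)
P5 → Gulch (d²=1358633770.00)
P6 → Ford (d²=8341264.00)
P7 → Draw (d²=2592864845.00)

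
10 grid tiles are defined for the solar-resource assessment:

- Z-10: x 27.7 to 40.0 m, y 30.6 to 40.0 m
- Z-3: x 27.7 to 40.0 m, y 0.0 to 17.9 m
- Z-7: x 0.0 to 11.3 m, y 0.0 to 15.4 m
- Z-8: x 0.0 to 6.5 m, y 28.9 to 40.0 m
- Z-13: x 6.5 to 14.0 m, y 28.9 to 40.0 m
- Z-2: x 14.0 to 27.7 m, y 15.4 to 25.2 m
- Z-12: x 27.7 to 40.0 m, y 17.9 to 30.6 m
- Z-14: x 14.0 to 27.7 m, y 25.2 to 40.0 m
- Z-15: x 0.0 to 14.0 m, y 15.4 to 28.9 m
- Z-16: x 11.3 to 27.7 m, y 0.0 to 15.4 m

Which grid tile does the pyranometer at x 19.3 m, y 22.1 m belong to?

The point has x = 19.3 and y = 22.1.
Only Z-2 satisfies 14.0 ≤ x ≤ 27.7 and 15.4 ≤ y ≤ 25.2.

Z-2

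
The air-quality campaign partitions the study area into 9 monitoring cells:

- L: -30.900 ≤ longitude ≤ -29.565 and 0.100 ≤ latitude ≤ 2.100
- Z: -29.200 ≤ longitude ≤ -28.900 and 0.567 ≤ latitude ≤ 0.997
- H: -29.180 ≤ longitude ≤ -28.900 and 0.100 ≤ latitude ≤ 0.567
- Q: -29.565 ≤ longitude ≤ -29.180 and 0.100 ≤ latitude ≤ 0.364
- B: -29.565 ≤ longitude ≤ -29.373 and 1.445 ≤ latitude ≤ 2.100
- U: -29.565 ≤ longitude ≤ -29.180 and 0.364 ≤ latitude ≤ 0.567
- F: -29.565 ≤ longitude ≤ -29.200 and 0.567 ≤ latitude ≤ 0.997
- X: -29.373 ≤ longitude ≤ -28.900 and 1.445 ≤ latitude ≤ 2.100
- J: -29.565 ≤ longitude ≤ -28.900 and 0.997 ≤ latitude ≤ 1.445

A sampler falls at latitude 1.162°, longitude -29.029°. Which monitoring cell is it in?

The point has longitude = -29.029 and latitude = 1.162.
Only J satisfies -29.565 ≤ longitude ≤ -28.900 and 0.997 ≤ latitude ≤ 1.445.

J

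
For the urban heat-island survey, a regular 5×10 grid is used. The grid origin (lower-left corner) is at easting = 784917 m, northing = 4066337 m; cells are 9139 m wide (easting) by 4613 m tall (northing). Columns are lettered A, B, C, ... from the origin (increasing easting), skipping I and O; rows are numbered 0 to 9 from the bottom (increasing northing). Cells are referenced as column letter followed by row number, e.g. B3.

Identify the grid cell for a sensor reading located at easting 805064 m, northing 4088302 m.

Column index: ⌊(805064 − 784917) / 9139⌋ = ⌊2.205⌋ = 2 → column C
Row offset from origin: ⌊(4088302 − 4066337) / 4613⌋ = ⌊4.762⌋ = 4 → row 4

C4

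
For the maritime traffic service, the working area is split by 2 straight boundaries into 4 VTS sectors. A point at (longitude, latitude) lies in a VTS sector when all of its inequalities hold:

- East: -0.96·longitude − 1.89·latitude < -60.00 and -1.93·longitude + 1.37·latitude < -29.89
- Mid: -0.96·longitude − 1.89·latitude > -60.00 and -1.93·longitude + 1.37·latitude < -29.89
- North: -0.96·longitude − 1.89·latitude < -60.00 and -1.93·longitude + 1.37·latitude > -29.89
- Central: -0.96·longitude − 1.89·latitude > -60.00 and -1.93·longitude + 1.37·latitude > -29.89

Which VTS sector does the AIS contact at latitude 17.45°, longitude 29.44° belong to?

East

-0.96·29.44 − 1.89·17.45 = -61.243, which is < -60.00
-1.93·29.44 + 1.37·17.45 = -32.913, which is < -29.89
This sign pattern matches East.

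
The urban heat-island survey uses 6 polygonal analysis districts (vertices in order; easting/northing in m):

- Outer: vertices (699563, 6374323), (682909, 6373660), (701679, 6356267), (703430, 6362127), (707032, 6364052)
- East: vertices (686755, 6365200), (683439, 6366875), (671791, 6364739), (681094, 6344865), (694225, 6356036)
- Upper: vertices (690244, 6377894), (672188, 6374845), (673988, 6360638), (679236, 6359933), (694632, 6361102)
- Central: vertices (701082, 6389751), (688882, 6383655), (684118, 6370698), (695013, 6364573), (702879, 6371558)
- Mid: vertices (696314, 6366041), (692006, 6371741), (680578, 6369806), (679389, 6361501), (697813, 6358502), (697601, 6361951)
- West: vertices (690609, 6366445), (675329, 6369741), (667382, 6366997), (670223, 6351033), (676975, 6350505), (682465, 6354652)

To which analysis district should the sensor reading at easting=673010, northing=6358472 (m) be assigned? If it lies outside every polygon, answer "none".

West

Cast a ray rightward from (673010, 6358472). For each polygon, the edges (by vertex number in listed order) whose endpoints lie on opposite sides of northing = 6358472, where each meets that height, and whether that is right or left of the point:
Outer: 2–3 at easting≈699299.4 (right), 3–4 at easting≈702337.9 (right) → 2 crossings.
East: 3–4 at easting≈674724.6 (right), 5–1 at easting≈692239.3 (right) → 2 crossings.
Upper: no edge straddles that height → 0 crossings.
Central: no edge straddles that height → 0 crossings.
Mid: no edge straddles that height → 0 crossings.
West: 3–4 at easting≈668899.1 (left), 6–1 at easting≈685103.0 (right) → 1 crossing.
Only West has an odd count, so the point is inside West.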